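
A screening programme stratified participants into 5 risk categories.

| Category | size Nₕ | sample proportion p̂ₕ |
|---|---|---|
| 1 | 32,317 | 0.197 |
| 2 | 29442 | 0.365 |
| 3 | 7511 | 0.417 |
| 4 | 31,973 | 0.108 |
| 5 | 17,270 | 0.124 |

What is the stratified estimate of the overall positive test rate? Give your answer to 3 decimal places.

Wₕ = Nₕ/N with N = 118513: 0.2727, 0.2484, 0.0634, 0.2698, 0.1457.
p̂_st = 0.2727·0.197 + 0.2484·0.365 + 0.0634·0.417 + 0.2698·0.108 + 0.1457·0.124 ≈ 0.21803... → 0.218.

0.218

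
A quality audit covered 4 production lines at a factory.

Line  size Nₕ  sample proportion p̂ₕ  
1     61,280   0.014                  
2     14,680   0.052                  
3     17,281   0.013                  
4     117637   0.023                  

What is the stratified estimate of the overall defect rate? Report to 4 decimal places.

N = 61280 + 14680 + 17281 + 117637 = 210878.
Overall proportion = Σ (Nₕ/N)·p̂ₕ.
Σ Nₕp̂ₕ = 857.92 + 763.36 + 224.653 + 2705.651 = 4551.584.
4551.584 / 210878 = 0.021584... → 0.0216.

0.0216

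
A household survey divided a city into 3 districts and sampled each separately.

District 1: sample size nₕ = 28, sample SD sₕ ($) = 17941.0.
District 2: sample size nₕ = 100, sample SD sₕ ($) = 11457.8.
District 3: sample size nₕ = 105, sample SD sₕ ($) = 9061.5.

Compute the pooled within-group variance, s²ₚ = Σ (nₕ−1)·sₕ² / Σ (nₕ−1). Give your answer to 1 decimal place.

1: (28−1)·17941.0² = 27·321879481 = 8690745987
2: (100−1)·11457.8² = 99·131281180.84 = 12996836903.16
3: (105−1)·9061.5² = 104·82110782.25 = 8539521354
Numerator = 30227104244.16; denominator = Σ(nₕ−1) = 230.
s²ₚ = 30227104244.16/230 = 131422192.366... → 131422192.4.

131422192.4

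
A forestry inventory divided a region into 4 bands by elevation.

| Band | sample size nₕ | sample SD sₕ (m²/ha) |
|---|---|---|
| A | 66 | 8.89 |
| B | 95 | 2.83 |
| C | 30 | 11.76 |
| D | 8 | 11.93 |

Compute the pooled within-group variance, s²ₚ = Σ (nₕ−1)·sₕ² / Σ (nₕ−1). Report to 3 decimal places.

55.881

A: (66−1)·8.89² = 65·79.0321 = 5137.0865
B: (95−1)·2.83² = 94·8.0089 = 752.8366
C: (30−1)·11.76² = 29·138.2976 = 4010.6304
D: (8−1)·11.93² = 7·142.3249 = 996.2743
Numerator = 10896.8278; denominator = Σ(nₕ−1) = 195.
s²ₚ = 10896.8278/195 = 55.88117... → 55.881.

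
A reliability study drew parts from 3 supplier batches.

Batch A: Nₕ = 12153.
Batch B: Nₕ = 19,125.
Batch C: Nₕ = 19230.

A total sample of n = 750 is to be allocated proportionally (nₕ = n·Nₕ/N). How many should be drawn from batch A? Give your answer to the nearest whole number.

180

N = 12153 + 19125 + 19230 = 50508.
n_A = 750·12153/50508 = 180.462... → 180.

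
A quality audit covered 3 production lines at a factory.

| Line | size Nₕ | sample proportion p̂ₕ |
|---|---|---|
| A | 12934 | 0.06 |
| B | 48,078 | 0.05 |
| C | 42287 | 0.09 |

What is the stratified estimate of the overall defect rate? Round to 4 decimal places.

N = 12934 + 48078 + 42287 = 103299.
Overall proportion = Σ (Nₕ/N)·p̂ₕ.
Σ Nₕp̂ₕ = 776.04 + 2403.9 + 3805.83 = 6985.77.
6985.77 / 103299 = 0.067627... → 0.0676.

0.0676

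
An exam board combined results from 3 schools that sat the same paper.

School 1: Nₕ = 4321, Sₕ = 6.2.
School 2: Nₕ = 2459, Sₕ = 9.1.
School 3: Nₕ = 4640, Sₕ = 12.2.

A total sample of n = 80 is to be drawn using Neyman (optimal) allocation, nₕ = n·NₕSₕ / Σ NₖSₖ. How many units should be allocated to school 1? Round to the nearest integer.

20

1: NₕSₕ = 4321·6.2 = 26790.2
2: NₕSₕ = 2459·9.1 = 22376.9
3: NₕSₕ = 4640·12.2 = 56608
Σ NₕSₕ = 105775.1.
n_1 = 80·26790.2/105775.1 = 20.262... → 20.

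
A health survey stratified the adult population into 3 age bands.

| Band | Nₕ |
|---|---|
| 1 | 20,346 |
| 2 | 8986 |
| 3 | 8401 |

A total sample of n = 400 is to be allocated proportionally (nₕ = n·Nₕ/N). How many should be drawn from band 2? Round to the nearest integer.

95

Share of band 2 = 8986/37733 = 0.23815.
Allocate 400 × 0.23815 = 95.259... → 95.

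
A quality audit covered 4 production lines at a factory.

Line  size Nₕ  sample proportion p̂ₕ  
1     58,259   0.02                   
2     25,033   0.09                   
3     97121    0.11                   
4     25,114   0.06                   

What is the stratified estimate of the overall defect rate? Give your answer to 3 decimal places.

0.076

Wₕ = Nₕ/N with N = 205527: 0.2835, 0.1218, 0.4725, 0.1222.
p̂_st = 0.2835·0.02 + 0.1218·0.09 + 0.4725·0.11 + 0.1222·0.06 ≈ 0.07594... → 0.076.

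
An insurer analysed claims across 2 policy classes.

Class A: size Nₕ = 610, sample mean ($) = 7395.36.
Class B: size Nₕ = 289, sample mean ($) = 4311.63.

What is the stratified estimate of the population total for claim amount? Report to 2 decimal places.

A: 610·7395.36 = 4511169.6
B: 289·4311.63 = 1246061.07
τ̂ = Σ Nₕx̄ₕ = 5757230.67.

5757230.67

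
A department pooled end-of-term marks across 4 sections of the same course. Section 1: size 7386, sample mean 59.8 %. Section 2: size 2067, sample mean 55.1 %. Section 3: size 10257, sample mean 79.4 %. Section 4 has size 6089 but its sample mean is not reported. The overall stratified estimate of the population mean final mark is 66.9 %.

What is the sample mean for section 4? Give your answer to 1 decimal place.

Σ Nₕx̄ₕ = N·μ, so 6089·x̄_4 = 25799·66.9 − (7386·59.8 + 2067·55.1 + 10257·79.4).
= 1725953.1 − 1369980.3 = 355972.8.
x̄_4 = 355972.8 / 6089 = 58.462... → 58.5.

58.5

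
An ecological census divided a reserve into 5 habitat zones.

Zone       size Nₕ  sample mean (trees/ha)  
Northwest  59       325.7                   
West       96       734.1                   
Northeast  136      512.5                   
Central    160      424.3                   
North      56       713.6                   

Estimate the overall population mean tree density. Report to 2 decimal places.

527.10

N = 59 + 96 + 136 + 160 + 56 = 507.
The stratified mean weights each stratum mean by its population share Nₕ/N.
Σ Nₕx̄ₕ = 59·325.7 + 96·734.1 + 136·512.5 + 160·424.3 + 56·713.6 = 19216.3 + 70473.6 + 69700 + 67888 + 39961.6 = 267239.5.
Divide by N: 267239.5 / 507 = 527.0996... → 527.10.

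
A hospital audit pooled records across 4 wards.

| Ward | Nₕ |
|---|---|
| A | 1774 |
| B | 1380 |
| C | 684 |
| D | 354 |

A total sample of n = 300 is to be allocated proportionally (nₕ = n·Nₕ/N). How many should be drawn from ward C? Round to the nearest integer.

Share of ward C = 684/4192 = 0.16317.
Allocate 300 × 0.16317 = 48.950... → 49.

49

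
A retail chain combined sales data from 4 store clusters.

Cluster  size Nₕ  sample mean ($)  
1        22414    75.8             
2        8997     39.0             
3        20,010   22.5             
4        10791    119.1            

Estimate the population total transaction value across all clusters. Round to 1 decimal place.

3785297.3

Population total = Σ Nₕ·x̄ₕ (each stratum's size times its mean).
22414·75.8 + 8997·39.0 + 20010·22.5 + 10791·119.1 = 1698981.2 + 350883 + 450225 + 1285208.1 = 3785297.3.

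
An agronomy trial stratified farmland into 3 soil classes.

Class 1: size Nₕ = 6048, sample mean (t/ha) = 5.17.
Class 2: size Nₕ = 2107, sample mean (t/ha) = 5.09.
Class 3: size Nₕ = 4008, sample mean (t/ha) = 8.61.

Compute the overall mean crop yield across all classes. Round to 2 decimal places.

x̄_st = (Σ Nₕx̄ₕ) / (Σ Nₕ) = (6048·5.17 + 2107·5.09 + 4008·8.61) / 12163
= 76501.67 / 12163 = 6.2897... → 6.29.

6.29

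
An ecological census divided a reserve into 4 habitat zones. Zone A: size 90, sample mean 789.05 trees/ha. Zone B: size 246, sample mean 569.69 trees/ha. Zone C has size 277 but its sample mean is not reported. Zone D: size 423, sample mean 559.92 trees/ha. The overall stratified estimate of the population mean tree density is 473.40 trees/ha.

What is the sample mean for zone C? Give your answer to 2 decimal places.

153.21

Σ Nₕx̄ₕ = N·μ, so 277·x̄_C = 1036·473.40 − (90·789.05 + 246·569.69 + 423·559.92).
= 490442.4 − 448004.4 = 42438.
x̄_C = 42438 / 277 = 153.2058... → 153.21.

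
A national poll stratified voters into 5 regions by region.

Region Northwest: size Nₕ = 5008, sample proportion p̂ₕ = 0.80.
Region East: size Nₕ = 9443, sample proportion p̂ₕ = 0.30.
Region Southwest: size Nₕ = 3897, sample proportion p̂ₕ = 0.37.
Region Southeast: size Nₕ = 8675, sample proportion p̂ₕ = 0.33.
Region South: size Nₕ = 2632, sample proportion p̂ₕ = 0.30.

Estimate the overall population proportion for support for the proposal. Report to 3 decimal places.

Wₕ = Nₕ/N with N = 29655: 0.1689, 0.3184, 0.1314, 0.2925, 0.0888.
p̂_st = 0.1689·0.80 + 0.3184·0.30 + 0.1314·0.37 + 0.2925·0.33 + 0.0888·0.30 ≈ 0.40241... → 0.402.

0.402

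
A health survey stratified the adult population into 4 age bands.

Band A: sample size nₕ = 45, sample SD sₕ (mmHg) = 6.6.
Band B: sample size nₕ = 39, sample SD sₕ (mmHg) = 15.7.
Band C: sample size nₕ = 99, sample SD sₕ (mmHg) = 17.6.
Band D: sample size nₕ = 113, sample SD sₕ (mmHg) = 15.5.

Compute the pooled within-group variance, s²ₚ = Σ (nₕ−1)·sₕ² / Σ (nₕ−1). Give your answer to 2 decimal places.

234.75

Degrees of freedom: 44 + 38 + 98 + 112 = 292.
Σ(nₕ−1)sₕ² = 44·43.56 + 38·246.49 + 98·309.76 + 112·240.25 = 68547.74.
s²ₚ = 68547.74 / 292 = 234.7525... → 234.75.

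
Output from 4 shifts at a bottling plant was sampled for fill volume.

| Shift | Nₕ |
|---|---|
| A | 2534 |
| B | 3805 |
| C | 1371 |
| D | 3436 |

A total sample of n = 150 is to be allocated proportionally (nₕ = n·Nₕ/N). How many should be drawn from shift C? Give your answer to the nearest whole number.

Share of shift C = 1371/11146 = 0.12300.
Allocate 150 × 0.12300 = 18.451... → 18.

18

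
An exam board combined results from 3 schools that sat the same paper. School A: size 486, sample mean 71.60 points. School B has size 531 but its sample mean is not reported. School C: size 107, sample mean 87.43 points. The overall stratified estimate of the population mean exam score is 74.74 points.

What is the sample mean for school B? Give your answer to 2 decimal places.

75.06

N = 486 + 531 + 107 = 1124.
Overall total = μ·N = 74.74·1124 = 84007.76.
Subtract the known strata: 486·71.60 + 107·87.43 = 44152.61.
Remaining total for school B: 84007.76 − 44152.61 = 39855.15.
Divide by its size: 39855.15 / 531 = 75.0568... → 75.06.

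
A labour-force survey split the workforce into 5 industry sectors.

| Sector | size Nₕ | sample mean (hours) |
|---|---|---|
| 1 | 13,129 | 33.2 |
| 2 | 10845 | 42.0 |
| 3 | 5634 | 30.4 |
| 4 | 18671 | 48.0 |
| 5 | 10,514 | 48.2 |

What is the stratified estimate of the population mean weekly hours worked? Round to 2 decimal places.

N = 58793; weights Wₕ = Nₕ/N = (0.2233, 0.1845, 0.0958, 0.3176, 0.1788).
x̄_st = Σ Wₕ·x̄ₕ = 0.2233·33.2 + 0.1845·42.0 + 0.0958·30.4 + 0.3176·48.0 + 0.1788·48.2 ≈ 41.9375...
→ 41.94.

41.94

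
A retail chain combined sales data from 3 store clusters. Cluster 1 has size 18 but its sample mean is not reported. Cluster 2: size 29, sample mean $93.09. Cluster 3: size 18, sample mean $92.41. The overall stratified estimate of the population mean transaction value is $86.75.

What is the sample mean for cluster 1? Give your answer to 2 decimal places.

Σ Nₕx̄ₕ = N·μ, so 18·x̄_1 = 65·86.75 − (29·93.09 + 18·92.41).
= 5638.75 − 4362.99 = 1275.76.
x̄_1 = 1275.76 / 18 = 70.8756... → 70.88.

70.88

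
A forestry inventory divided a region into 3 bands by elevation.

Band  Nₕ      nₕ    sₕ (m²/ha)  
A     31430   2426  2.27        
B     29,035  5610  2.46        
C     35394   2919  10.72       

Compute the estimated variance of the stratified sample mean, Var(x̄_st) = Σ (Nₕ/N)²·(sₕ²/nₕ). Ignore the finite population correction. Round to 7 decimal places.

0.0056945

N = 95859; Wₕ = Nₕ/N.
band A: (31430/95859)²·2.27²/2426 = 0.0002283410
band B: (29035/95859)²·2.46²/5610 = 0.0000989658
band C: (35394/95859)²·10.72²/2919 = 0.0053672149
Sum = 0.0056945217 → 0.0056945.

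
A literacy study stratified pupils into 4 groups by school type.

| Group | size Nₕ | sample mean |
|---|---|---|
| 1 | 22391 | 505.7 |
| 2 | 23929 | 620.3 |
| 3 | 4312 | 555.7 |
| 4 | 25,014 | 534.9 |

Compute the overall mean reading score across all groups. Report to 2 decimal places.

554.46

N = 22391 + 23929 + 4312 + 25014 = 75646.
Weight each subgroup mean by Nₕ/N and sum.
Σ Nₕx̄ₕ = 22391·505.7 + 23929·620.3 + 4312·555.7 + 25014·534.9 = 11323128.7 + 14843158.7 + 2396178.4 + 13379988.6 = 41942454.4.
Divide by N: 41942454.4 / 75646 = 554.4570... → 554.46.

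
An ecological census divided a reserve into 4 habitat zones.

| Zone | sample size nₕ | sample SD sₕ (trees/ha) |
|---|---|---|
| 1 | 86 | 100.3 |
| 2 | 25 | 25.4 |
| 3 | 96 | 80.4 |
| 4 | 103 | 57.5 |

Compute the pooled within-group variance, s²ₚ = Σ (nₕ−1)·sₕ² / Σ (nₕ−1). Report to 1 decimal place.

5954.0

1: (86−1)·100.3² = 85·10060.09 = 855107.65
2: (25−1)·25.4² = 24·645.16 = 15483.84
3: (96−1)·80.4² = 95·6464.16 = 614095.2
4: (103−1)·57.5² = 102·3306.25 = 337237.5
Numerator = 1821924.19; denominator = Σ(nₕ−1) = 306.
s²ₚ = 1821924.19/306 = 5954.001... → 5954.0.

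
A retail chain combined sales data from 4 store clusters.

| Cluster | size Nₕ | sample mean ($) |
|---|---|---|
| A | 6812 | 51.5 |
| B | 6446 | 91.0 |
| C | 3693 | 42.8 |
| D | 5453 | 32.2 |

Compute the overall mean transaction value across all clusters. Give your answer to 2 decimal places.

56.73

N = 6812 + 6446 + 3693 + 5453 = 22404.
Weight each subgroup mean by Nₕ/N and sum.
Σ Nₕx̄ₕ = 6812·51.5 + 6446·91.0 + 3693·42.8 + 5453·32.2 = 350818 + 586586 + 158060.4 + 175586.6 = 1271051.
Divide by N: 1271051 / 22404 = 56.7332... → 56.73.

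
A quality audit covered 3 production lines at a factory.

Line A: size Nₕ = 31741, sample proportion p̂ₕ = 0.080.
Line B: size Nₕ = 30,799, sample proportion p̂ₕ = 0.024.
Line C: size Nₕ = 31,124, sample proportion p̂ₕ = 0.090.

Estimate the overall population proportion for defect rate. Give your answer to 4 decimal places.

Wₕ = Nₕ/N with N = 93664: 0.3389, 0.3288, 0.3323.
p̂_st = 0.3389·0.080 + 0.3288·0.024 + 0.3323·0.090 ≈ 0.064909... → 0.0649.

0.0649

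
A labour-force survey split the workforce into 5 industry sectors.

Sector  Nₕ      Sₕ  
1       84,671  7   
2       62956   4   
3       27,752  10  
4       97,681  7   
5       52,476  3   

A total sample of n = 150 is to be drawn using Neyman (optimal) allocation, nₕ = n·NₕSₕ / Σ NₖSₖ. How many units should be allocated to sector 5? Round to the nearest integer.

12

1: NₕSₕ = 84671·7 = 592697
2: NₕSₕ = 62956·4 = 251824
3: NₕSₕ = 27752·10 = 277520
4: NₕSₕ = 97681·7 = 683767
5: NₕSₕ = 52476·3 = 157428
Σ NₕSₕ = 1963236.
n_5 = 150·157428/1963236 = 12.028... → 12.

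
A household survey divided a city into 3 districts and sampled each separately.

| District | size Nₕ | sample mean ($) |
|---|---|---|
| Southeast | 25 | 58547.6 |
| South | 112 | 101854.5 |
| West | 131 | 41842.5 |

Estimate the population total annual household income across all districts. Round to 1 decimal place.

18352761.5

Population total = Σ Nₕ·x̄ₕ (each stratum's size times its mean).
25·58547.6 + 112·101854.5 + 131·41842.5 = 1463690 + 11407704 + 5481367.5 = 18352761.5.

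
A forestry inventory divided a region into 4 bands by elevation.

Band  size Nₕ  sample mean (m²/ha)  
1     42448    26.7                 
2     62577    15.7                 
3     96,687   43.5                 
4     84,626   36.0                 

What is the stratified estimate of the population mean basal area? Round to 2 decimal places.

32.72

x̄_st = (Σ Nₕx̄ₕ) / (Σ Nₕ) = (42448·26.7 + 62577·15.7 + 96687·43.5 + 84626·36.0) / 286338
= 9368241 / 286338 = 32.7174... → 32.72.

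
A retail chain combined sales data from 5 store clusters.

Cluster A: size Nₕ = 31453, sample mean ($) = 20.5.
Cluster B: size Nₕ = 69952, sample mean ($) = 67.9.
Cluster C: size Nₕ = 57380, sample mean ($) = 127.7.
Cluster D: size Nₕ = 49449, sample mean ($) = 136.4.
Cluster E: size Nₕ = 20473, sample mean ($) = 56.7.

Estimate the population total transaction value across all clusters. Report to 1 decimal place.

Estimate total by summing Nₕ·x̄ₕ over strata.
31453·20.5 + 69952·67.9 + 57380·127.7 + 49449·136.4 + 20473·56.7 = 644786.5 + 4749740.8 + 7327426 + 6744843.6 + 1160819.1 = 20627616.0.

20627616.0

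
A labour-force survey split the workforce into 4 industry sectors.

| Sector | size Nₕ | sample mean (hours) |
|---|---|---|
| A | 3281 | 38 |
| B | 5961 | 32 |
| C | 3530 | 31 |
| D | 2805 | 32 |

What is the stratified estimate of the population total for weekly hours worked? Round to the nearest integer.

A: 3281·38 = 124678
B: 5961·32 = 190752
C: 3530·31 = 109430
D: 2805·32 = 89760
τ̂ = Σ Nₕx̄ₕ = 514620.

514620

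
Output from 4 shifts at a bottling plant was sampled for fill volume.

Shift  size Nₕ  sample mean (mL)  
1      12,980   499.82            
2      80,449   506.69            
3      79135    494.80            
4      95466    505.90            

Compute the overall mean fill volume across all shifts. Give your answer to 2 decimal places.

502.57

N = 268030; weights Wₕ = Nₕ/N = (0.0484, 0.3001, 0.2952, 0.3562).
x̄_st = Σ Wₕ·x̄ₕ = 0.0484·499.82 + 0.3001·506.69 + 0.2952·494.80 + 0.3562·505.90 ≈ 502.5654...
→ 502.57.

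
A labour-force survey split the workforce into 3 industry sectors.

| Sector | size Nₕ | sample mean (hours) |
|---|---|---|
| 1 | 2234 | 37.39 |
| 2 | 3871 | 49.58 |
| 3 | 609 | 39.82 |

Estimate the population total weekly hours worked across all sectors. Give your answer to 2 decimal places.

299703.82

Estimate total by summing Nₕ·x̄ₕ over strata.
2234·37.39 + 3871·49.58 + 609·39.82 = 83529.26 + 191924.18 + 24250.38 = 299703.82.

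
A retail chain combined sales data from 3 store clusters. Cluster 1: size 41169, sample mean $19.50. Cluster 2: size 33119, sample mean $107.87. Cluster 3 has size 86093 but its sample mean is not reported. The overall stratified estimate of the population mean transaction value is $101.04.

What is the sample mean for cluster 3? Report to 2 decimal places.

Σ Nₕx̄ₕ = N·μ, so 86093·x̄_3 = 160381·101.04 − (41169·19.50 + 33119·107.87).
= 16204896.24 − 4375342.03 = 11829554.21.
x̄_3 = 11829554.21 / 86093 = 137.4044... → 137.40.

137.40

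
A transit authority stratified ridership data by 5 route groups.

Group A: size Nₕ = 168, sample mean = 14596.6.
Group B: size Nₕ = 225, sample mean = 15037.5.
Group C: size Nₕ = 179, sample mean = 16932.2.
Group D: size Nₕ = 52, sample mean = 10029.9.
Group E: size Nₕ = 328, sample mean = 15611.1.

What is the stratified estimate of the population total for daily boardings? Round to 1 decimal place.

Estimate total by summing Nₕ·x̄ₕ over strata.
168·14596.6 + 225·15037.5 + 179·16932.2 + 52·10029.9 + 328·15611.1 = 2452228.8 + 3383437.5 + 3030863.8 + 521554.8 + 5120440.8 = 14508525.7.

14508525.7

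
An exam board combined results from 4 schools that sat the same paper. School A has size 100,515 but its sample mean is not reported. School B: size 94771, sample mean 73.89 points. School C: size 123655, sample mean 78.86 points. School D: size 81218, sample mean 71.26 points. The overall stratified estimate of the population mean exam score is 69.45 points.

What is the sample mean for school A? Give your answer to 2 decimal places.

N = 100515 + 94771 + 123655 + 81218 = 400159.
Overall total = μ·N = 69.45·400159 = 27791042.55.
Subtract the known strata: 94771·73.89 + 123655·78.86 + 81218·71.26 = 22541657.17.
Remaining total for school A: 27791042.55 − 22541657.17 = 5249385.38.
Divide by its size: 5249385.38 / 100515 = 52.2249... → 52.22.

52.22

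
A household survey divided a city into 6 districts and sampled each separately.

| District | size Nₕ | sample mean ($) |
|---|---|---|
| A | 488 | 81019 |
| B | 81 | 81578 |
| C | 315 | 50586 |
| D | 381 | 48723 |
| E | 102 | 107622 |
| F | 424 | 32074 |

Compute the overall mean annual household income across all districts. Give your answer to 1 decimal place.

N = 488 + 81 + 315 + 381 + 102 + 424 = 1791.
Overall mean = Σ (Nₕ/N)·x̄ₕ — weight by population share, not a simple average.
Σ Nₕx̄ₕ = 488·81019 + 81·81578 + 315·50586 + 381·48723 + 102·107622 + 424·32074 = 39537272 + 6607818 + 15934590 + 18563463 + 10977444 + 13599376 = 105219963.
Divide by N: 105219963 / 1791 = 58749.281... → 58749.3.

58749.3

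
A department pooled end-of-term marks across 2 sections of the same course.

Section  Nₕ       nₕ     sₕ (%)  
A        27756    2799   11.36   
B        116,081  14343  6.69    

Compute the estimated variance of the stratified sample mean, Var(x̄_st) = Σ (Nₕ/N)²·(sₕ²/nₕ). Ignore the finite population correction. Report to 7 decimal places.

N = 143837; Wₕ = Nₕ/N.
section A: (27756/143837)²·11.36²/2799 = 0.0017168260
section B: (116081/143837)²·6.69²/14343 = 0.0020323256
Sum = 0.0037491516 → 0.0037492.

0.0037492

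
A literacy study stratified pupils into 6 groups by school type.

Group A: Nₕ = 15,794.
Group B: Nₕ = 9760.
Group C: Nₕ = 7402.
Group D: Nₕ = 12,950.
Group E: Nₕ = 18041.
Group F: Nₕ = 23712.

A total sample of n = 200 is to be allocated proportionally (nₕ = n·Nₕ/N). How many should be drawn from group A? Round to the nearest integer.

36

N = 15794 + 9760 + 7402 + 12950 + 18041 + 23712 = 87659.
n_A = 200·15794/87659 = 36.035... → 36.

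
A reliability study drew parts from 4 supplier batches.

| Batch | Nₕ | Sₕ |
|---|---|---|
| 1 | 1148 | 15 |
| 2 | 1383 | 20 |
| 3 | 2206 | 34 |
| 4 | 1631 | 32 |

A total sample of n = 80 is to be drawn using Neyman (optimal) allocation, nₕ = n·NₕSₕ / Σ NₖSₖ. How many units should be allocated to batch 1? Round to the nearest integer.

1: NₕSₕ = 1148·15 = 17220
2: NₕSₕ = 1383·20 = 27660
3: NₕSₕ = 2206·34 = 75004
4: NₕSₕ = 1631·32 = 52192
Σ NₕSₕ = 172076.
n_1 = 80·17220/172076 = 8.006... → 8.

8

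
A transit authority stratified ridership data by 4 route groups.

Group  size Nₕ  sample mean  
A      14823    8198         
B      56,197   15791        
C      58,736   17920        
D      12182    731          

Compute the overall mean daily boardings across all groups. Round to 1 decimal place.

N = 14823 + 56197 + 58736 + 12182 = 141938.
Overall mean = Σ (Nₕ/N)·x̄ₕ — weight by population share, not a simple average.
Σ Nₕx̄ₕ = 14823·8198 + 56197·15791 + 58736·17920 + 12182·731 = 121518954 + 887406827 + 1052549120 + 8905042 = 2070379943.
Divide by N: 2070379943 / 141938 = 14586.509... → 14586.5.

14586.5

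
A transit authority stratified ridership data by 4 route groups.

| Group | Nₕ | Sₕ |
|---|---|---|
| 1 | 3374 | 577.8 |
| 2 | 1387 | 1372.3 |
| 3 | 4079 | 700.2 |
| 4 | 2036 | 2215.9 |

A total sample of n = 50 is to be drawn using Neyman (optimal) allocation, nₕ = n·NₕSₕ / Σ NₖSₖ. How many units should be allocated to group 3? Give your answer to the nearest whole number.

Σ NₕSₕ = 3374·577.8 + 1387·1372.3 + 4079·700.2 + 2036·2215.9 = 11220565.5.
Share for 3: 2856115.8/11220565.5 = 0.25454.
n_3 = 50 × 0.25454 = 12.727... → 13.

13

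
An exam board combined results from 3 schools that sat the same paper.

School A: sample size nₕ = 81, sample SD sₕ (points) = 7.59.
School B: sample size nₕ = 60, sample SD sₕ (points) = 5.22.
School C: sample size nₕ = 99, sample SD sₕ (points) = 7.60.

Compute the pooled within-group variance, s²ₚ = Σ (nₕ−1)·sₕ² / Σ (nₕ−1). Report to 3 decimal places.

50.113

Degrees of freedom: 80 + 59 + 98 = 237.
Σ(nₕ−1)sₕ² = 80·57.6081 + 59·27.2484 + 98·57.76 = 11876.7836.
s²ₚ = 11876.7836 / 237 = 50.11301... → 50.113.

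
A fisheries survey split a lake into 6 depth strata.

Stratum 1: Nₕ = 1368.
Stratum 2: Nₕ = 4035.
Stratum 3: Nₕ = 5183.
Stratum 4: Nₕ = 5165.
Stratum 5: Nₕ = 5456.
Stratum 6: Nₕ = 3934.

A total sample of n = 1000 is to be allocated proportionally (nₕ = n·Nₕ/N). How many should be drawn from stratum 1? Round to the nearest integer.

54

N = 1368 + 4035 + 5183 + 5165 + 5456 + 3934 = 25141.
n_1 = 1000·1368/25141 = 54.413... → 54.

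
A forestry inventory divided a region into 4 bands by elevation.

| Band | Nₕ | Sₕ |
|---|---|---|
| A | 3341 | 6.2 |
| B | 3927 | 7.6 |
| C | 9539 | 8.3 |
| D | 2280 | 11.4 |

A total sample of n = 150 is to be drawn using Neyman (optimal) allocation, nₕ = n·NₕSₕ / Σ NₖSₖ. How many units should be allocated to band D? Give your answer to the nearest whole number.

25

Σ NₕSₕ = 3341·6.2 + 3927·7.6 + 9539·8.3 + 2280·11.4 = 155725.1.
Share for D: 25992/155725.1 = 0.16691.
n_D = 150 × 0.16691 = 25.036... → 25.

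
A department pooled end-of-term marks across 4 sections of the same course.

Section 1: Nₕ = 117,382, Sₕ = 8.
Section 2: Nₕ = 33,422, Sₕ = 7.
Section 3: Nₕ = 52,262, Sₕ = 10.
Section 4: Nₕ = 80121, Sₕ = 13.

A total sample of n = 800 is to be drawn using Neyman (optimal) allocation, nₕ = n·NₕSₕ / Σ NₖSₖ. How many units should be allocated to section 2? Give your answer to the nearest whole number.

68

Σ NₕSₕ = 117382·8 + 33422·7 + 52262·10 + 80121·13 = 2737203.
Share for 2: 233954/2737203 = 0.08547.
n_2 = 800 × 0.08547 = 68.378... → 68.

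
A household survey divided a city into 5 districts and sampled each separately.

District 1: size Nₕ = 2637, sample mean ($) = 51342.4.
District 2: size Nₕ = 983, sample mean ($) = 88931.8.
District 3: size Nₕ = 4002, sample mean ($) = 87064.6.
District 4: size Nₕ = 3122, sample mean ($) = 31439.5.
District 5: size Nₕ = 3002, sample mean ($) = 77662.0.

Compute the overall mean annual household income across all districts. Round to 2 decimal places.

x̄_st = (Σ Nₕx̄ₕ) / (Σ Nₕ) = (2637·51342.4 + 983·88931.8 + 4002·87064.6 + 3122·31439.5 + 3002·77662.0) / 13746
= 902537840.4 / 13746 = 65658.2162... → 65658.22.

65658.22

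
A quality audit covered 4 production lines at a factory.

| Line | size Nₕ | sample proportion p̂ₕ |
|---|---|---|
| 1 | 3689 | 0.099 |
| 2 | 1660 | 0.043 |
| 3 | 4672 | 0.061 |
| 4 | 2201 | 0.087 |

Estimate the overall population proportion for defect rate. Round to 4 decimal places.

0.0747

Wₕ = Nₕ/N with N = 12222: 0.3018, 0.1358, 0.3823, 0.1801.
p̂_st = 0.3018·0.099 + 0.1358·0.043 + 0.3823·0.061 + 0.1801·0.087 ≈ 0.074707... → 0.0747.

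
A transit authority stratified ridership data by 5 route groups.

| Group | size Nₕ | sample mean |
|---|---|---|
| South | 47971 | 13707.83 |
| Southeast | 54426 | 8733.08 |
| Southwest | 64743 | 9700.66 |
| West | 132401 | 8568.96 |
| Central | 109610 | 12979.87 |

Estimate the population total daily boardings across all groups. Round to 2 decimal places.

4318197179.05

Estimate total by summing Nₕ·x̄ₕ over strata.
47971·13707.83 + 54426·8733.08 + 64743·9700.66 + 132401·8568.96 + 109610·12979.87 = 657578312.93 + 475306612.08 + 628049830.38 + 1134538872.96 + 1422723550.7 = 4318197179.05.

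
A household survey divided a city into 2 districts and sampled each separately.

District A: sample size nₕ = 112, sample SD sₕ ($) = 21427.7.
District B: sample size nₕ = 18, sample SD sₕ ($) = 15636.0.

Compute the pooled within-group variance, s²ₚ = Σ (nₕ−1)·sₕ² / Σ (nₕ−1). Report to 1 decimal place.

A: (112−1)·21427.7² = 111·459146327.29 = 50965242329.19
B: (18−1)·15636.0² = 17·244484496 = 4156236432
Numerator = 55121478761.19; denominator = Σ(nₕ−1) = 128.
s²ₚ = 55121478761.19/128 = 430636552.822... → 430636552.8.

430636552.8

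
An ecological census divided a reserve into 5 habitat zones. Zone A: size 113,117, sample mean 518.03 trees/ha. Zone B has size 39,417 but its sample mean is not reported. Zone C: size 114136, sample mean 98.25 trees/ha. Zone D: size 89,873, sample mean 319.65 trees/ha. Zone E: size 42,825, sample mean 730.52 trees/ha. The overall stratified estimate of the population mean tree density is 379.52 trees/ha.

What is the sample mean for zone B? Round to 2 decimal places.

Σ Nₕx̄ₕ = N·μ, so 39417·x̄_B = 399368·379.52 − (113117·518.03 + 114136·98.25 + 89873·319.65 + 42825·730.52).
= 151568143.36 − 129824284.96 = 21743858.4.
x̄_B = 21743858.4 / 39417 = 551.6366... → 551.64.

551.64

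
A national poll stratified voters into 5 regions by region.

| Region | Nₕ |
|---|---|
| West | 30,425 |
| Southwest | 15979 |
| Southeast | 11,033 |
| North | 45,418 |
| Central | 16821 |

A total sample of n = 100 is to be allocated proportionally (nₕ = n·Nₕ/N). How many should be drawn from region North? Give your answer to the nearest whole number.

38

Share of region North = 45418/119676 = 0.37951.
Allocate 100 × 0.37951 = 37.951... → 38.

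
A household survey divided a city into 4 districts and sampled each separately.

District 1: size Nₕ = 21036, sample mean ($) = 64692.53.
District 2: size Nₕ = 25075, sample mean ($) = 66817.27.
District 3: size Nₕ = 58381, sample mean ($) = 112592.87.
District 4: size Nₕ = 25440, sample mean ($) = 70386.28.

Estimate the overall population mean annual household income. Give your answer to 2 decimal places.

N = 21036 + 25075 + 58381 + 25440 = 129932.
The stratified mean weights each stratum mean by its population share Nₕ/N.
Σ Nₕx̄ₕ = 21036·64692.53 + 25075·66817.27 + 58381·112592.87 + 25440·70386.28 = 1360872061.08 + 1675443045.25 + 6573284343.47 + 1790626963.2 = 11400226413.
Divide by N: 11400226413 / 129932 = 87739.9441... → 87739.94.

87739.94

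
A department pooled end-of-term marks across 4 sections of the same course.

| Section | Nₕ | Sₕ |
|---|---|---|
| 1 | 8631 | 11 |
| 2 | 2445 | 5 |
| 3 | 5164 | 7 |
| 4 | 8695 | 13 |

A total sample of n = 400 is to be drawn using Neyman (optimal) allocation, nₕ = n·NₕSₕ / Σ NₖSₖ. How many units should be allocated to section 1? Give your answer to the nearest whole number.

Σ NₕSₕ = 8631·11 + 2445·5 + 5164·7 + 8695·13 = 256349.
Share for 1: 94941/256349 = 0.37036.
n_1 = 400 × 0.37036 = 148.143... → 148.

148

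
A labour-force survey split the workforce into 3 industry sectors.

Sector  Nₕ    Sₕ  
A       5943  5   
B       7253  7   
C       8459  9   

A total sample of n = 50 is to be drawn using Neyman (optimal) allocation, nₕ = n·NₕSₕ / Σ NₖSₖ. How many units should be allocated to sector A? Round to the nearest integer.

9

Σ NₕSₕ = 5943·5 + 7253·7 + 8459·9 = 156617.
Share for A: 29715/156617 = 0.18973.
n_A = 50 × 0.18973 = 9.487... → 9.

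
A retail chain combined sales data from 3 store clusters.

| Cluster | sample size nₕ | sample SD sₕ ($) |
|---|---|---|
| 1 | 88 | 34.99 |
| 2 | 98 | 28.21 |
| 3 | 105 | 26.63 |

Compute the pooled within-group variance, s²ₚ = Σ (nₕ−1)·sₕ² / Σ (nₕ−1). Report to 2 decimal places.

893.96

Degrees of freedom: 87 + 97 + 104 = 288.
Σ(nₕ−1)sₕ² = 87·1224.3001 + 97·795.8041 + 104·709.1569 = 257459.424.
s²ₚ = 257459.424 / 288 = 893.9563... → 893.96.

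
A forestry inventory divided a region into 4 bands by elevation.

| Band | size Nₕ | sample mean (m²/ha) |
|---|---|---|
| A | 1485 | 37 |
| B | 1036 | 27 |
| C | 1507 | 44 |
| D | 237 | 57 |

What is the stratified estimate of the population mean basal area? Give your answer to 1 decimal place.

N = 1485 + 1036 + 1507 + 237 = 4265.
Overall mean = Σ (Nₕ/N)·x̄ₕ — weight by population share, not a simple average.
Σ Nₕx̄ₕ = 1485·37 + 1036·27 + 1507·44 + 237·57 = 54945 + 27972 + 66308 + 13509 = 162734.
Divide by N: 162734 / 4265 = 38.156... → 38.2.

38.2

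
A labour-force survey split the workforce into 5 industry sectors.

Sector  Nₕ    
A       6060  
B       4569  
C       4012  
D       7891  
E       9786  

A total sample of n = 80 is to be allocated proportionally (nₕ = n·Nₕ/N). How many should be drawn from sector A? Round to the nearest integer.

15

N = 6060 + 4569 + 4012 + 7891 + 9786 = 32318.
n_A = 80·6060/32318 = 15.001... → 15.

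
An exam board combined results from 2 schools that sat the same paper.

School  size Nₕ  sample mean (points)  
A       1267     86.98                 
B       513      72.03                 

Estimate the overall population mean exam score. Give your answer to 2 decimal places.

N = 1780; weights Wₕ = Nₕ/N = (0.7118, 0.2882).
x̄_st = Σ Wₕ·x̄ₕ = 0.7118·86.98 + 0.2882·72.03 ≈ 82.6714...
→ 82.67.

82.67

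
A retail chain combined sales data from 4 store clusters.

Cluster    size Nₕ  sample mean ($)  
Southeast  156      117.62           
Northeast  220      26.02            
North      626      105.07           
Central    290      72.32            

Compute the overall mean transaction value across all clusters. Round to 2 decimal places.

N = 1292; weights Wₕ = Nₕ/N = (0.1207, 0.1703, 0.4845, 0.2245).
x̄_st = Σ Wₕ·x̄ₕ = 0.1207·117.62 + 0.1703·26.02 + 0.4845·105.07 + 0.2245·72.32 ≈ 85.7738...
→ 85.77.

85.77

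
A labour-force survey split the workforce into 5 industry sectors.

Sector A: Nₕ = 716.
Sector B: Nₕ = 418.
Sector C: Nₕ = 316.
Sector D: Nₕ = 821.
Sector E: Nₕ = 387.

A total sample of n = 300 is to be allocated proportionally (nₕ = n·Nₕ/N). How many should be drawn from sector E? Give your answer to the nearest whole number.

N = 716 + 418 + 316 + 821 + 387 = 2658.
n_E = 300·387/2658 = 43.679... → 44.

44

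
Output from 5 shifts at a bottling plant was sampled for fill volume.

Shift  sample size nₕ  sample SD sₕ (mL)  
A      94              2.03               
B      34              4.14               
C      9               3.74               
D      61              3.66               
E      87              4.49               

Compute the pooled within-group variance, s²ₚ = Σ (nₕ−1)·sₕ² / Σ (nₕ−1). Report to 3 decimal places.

12.851

A: (94−1)·2.03² = 93·4.1209 = 383.2437
B: (34−1)·4.14² = 33·17.1396 = 565.6068
C: (9−1)·3.74² = 8·13.9876 = 111.9008
D: (61−1)·3.66² = 60·13.3956 = 803.736
E: (87−1)·4.49² = 86·20.1601 = 1733.7686
Numerator = 3598.2559; denominator = Σ(nₕ−1) = 280.
s²ₚ = 3598.2559/280 = 12.85091... → 12.851.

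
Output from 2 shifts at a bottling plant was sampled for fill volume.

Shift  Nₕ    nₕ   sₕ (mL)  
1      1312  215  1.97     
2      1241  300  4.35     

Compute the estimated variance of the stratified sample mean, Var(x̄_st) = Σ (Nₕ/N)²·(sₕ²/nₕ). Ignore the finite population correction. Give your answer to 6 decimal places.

0.019671

N = 2553; Wₕ = Nₕ/N.
shift 1: (1312/2553)²·1.97²/215 = 0.004767163
shift 2: (1241/2553)²·4.35²/300 = 0.014903875
Sum = 0.019671038 → 0.019671.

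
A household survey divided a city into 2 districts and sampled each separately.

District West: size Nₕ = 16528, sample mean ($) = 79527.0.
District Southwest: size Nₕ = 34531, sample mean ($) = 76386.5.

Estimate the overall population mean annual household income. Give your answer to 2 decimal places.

N = 51059; weights Wₕ = Nₕ/N = (0.3237, 0.6763).
x̄_st = Σ Wₕ·x̄ₕ = 0.3237·79527.0 + 0.6763·76386.5 ≈ 77403.0923...
→ 77403.09.

77403.09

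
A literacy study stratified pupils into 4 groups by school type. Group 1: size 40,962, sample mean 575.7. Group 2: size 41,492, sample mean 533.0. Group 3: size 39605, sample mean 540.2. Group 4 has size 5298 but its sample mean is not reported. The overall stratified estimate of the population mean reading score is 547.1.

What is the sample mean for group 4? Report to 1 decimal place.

488.0

Σ Nₕx̄ₕ = N·μ, so 5298·x̄_4 = 127357·547.1 − (40962·575.7 + 41492·533.0 + 39605·540.2).
= 69677014.7 − 67091680.4 = 2585334.3.
x̄_4 = 2585334.3 / 5298 = 487.983... → 488.0.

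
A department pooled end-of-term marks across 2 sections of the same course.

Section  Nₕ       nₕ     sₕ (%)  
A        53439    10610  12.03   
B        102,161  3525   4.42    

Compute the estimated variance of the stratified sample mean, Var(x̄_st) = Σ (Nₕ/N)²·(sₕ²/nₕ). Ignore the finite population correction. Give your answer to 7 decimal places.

0.0039980

N = 155600; Wₕ = Nₕ/N.
section A: (53439/155600)²·12.03²/10610 = 0.0016088418
section B: (102161/155600)²·4.42²/3525 = 0.0023891120
Sum = 0.0039979537 → 0.0039980.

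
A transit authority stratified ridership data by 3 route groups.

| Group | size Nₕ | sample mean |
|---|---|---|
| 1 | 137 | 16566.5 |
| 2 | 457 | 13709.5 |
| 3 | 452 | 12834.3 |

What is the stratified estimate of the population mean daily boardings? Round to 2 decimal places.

13705.50

N = 1046; weights Wₕ = Nₕ/N = (0.1310, 0.4369, 0.4321).
x̄_st = Σ Wₕ·x̄ₕ = 0.1310·16566.5 + 0.4369·13709.5 + 0.4321·12834.3 ≈ 13705.5025...
→ 13705.50.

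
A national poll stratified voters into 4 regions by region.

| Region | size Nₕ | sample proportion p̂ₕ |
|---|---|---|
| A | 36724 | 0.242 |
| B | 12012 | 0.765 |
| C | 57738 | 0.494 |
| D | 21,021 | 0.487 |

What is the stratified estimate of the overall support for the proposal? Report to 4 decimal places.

0.4458

Wₕ = Nₕ/N with N = 127495: 0.2880, 0.0942, 0.4529, 0.1649.
p̂_st = 0.2880·0.242 + 0.0942·0.765 + 0.4529·0.494 + 0.1649·0.487 ≈ 0.445791... → 0.4458.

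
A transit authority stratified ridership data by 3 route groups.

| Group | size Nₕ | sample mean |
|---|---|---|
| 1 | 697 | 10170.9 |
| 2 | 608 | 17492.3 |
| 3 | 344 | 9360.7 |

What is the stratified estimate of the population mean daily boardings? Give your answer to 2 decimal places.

N = 1649; weights Wₕ = Nₕ/N = (0.4227, 0.3687, 0.2086).
x̄_st = Σ Wₕ·x̄ₕ = 0.4227·10170.9 + 0.3687·17492.3 + 0.2086·9360.7 ≈ 12701.3441...
→ 12701.34.

12701.34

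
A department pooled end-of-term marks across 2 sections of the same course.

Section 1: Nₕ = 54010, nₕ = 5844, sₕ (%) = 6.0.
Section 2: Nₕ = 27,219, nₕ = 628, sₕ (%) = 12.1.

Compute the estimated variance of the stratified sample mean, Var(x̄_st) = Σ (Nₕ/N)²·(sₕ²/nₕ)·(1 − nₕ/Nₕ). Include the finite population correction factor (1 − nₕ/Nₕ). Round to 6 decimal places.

0.028003

N = 81229. Term for each stratum: Wₕ²sₕ²/nₕ·(1−nₕ/Nₕ).
Var(x̄_st) = 0.002428761 + 0.025573827 = 0.028002588 → 0.028003.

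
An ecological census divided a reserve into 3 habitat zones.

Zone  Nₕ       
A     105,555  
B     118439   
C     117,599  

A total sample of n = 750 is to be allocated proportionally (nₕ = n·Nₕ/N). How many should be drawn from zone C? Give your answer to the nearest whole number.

N = 105555 + 118439 + 117599 = 341593.
n_C = 750·117599/341593 = 258.200... → 258.

258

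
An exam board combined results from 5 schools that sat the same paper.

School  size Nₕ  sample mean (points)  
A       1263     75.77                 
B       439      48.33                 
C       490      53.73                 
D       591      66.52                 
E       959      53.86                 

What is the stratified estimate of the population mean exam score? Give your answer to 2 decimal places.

N = 3742; weights Wₕ = Nₕ/N = (0.3375, 0.1173, 0.1309, 0.1579, 0.2563).
x̄_st = Σ Wₕ·x̄ₕ = 0.3375·75.77 + 0.1173·48.33 + 0.1309·53.73 + 0.1579·66.52 + 0.2563·53.86 ≈ 62.5888...
→ 62.59.

62.59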